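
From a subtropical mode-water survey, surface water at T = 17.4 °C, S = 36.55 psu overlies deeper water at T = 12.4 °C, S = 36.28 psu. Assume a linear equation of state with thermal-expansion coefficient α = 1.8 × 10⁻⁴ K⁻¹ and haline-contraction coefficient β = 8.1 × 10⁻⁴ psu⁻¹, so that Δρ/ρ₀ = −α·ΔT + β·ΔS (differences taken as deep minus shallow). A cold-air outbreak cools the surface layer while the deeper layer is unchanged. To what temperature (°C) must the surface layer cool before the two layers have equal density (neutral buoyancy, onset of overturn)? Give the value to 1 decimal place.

Neutral buoyancy requires Δρ = 0, i.e. −α(T_deep − T_surf′) + β(S_deep − S_surf) = 0.
T_surf′ = T_deep − (β/α)·ΔS = 12.4 − (8.1 × 10⁻⁴/1.8 × 10⁻⁴)·(-0.27) = 13.615 °C.
Cooling required: 17.4 − (13.615) = 3.785 °C.

13.6 °C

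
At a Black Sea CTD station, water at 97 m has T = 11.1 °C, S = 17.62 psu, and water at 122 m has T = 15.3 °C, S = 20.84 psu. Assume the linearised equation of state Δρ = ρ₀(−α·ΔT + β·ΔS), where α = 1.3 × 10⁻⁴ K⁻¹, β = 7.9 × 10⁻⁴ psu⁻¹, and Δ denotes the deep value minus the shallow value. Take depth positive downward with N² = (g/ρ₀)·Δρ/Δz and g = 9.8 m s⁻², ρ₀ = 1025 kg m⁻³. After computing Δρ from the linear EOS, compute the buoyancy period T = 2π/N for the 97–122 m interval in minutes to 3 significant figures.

3.74 min

ΔT = +4.2 K, ΔS = +3.22 psu (deep − shallow).
Δρ/ρ₀ = −αΔT + βΔS = -5.46 × 10⁻⁴ + 2.5438 × 10⁻³ = 1.9978 × 10⁻³, so Δρ ≈ 2.048 kg m⁻³.
N² = (g/ρ₀)·Δρ/Δz = g·(Δρ/ρ₀)/Δz = 9.8 × 1.9978 × 10⁻³ / 25 = 7.8314 × 10⁻⁴ s⁻².
N = √(7.8314 × 10⁻⁴) = 0.027985 rad s⁻¹ → T = 2π/N = 224.52 s = 3.7420 min ≈ 3.74 min.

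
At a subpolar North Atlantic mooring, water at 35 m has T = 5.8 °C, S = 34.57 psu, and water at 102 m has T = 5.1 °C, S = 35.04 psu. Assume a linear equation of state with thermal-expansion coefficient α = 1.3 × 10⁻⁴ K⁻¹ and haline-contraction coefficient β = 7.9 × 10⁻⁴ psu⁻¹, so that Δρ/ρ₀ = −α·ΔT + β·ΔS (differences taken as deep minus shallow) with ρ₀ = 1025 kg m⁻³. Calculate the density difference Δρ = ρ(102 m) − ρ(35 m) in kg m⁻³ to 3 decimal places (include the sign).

+0.474 kg m⁻³

ΔT = -0.7 K, ΔS = +0.47 psu (deep − shallow).
Δρ/ρ₀ = −(1.3 × 10⁻⁴)(-0.7) + (7.9 × 10⁻⁴)(+0.47) = 4.623 × 10⁻⁴.
Δρ = 1025 × (4.623 × 10⁻⁴) = +0.474 kg m⁻³.
Positive Δρ: denser below, stable.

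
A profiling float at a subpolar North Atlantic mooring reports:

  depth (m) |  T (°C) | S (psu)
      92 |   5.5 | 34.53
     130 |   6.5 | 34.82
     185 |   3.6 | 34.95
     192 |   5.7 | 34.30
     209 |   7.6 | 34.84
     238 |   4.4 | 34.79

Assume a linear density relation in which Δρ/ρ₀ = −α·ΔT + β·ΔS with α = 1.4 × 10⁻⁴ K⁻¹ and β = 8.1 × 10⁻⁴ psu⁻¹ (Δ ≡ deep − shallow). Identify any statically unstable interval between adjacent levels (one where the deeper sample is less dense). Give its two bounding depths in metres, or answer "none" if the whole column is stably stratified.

185–192 m

Evaluate Δρ/ρ₀ = −αΔT + βΔS across each adjacent pair:
  92–130 m: −αΔT+βΔS = −(1.4 × 10⁻⁴)(+1.0)+(8.1 × 10⁻⁴)(+0.29) = 9.5 × 10⁻⁵ → stable
  130–185 m: −αΔT+βΔS = −(1.4 × 10⁻⁴)(-2.9)+(8.1 × 10⁻⁴)(+0.13) = 5.1 × 10⁻⁴ → stable
  185–192 m: −αΔT+βΔS = −(1.4 × 10⁻⁴)(+2.1)+(8.1 × 10⁻⁴)(-0.65) = -8.2 × 10⁻⁴ → UNSTABLE
  192–209 m: −αΔT+βΔS = −(1.4 × 10⁻⁴)(+1.9)+(8.1 × 10⁻⁴)(+0.54) = 1.7 × 10⁻⁴ → stable
  209–238 m: −αΔT+βΔS = −(1.4 × 10⁻⁴)(-3.2)+(8.1 × 10⁻⁴)(-0.05) = 4.1 × 10⁻⁴ → stable
The 185–192 m interval has Δρ < 0: lighter water underlies denser water.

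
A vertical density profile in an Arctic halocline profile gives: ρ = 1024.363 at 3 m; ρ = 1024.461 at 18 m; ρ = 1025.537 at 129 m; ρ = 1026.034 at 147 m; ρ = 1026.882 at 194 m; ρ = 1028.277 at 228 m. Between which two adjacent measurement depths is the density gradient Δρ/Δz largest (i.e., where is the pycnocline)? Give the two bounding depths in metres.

Compute the density gradient over each adjacent pair:
  3–18 m: Δρ/Δz = 0.098/15 = 6.5 × 10⁻³ kg m⁻⁴
  18–129 m: Δρ/Δz = 1.076/111 = 9.7 × 10⁻³ kg m⁻⁴
  129–147 m: Δρ/Δz = 0.497/18 = 0.028 kg m⁻⁴
  147–194 m: Δρ/Δz = 0.848/47 = 0.018 kg m⁻⁴
  194–228 m: Δρ/Δz = 1.395/34 = 0.041 kg m⁻⁴
The largest gradient is in the 194–228 m interval — the pycnocline.

194–228 m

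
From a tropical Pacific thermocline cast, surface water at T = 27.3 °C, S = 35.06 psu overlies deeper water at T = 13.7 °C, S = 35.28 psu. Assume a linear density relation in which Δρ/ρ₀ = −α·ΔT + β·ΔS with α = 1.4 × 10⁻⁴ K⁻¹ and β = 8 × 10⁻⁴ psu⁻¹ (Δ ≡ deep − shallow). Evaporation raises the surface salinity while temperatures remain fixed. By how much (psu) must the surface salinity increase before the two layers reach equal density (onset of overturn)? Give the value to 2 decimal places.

Neutral buoyancy requires −α(T_deep − T_surf) + β(S_deep − S_surf′) = 0.
S_surf′ = S_deep − (α/β)·ΔT = 35.28 − (1.4 × 10⁻⁴/8 × 10⁻⁴)·(-13.6) = 37.6600 psu.
Increase required: 37.6600 − 35.06 = 2.6000 psu.

2.60 psu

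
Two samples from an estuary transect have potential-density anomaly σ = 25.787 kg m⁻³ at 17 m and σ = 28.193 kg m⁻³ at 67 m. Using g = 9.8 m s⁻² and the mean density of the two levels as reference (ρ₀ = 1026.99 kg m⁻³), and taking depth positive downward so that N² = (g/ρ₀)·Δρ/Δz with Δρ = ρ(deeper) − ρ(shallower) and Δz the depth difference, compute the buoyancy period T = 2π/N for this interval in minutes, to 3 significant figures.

4.89 min

Δρ = 1028.193 − 1025.787 = 2.406 kg m⁻³ over Δz = 67 − 17 = 50 m.
N² = (9.8/1026.99) × (2.406/50) = 4.5918 × 10⁻⁴ s⁻².
N = √(4.5918 × 10⁻⁴) = 0.021428 rad s⁻¹, so T = 2π/N = 293.22 s = 4.8870 min ≈ 4.89 min.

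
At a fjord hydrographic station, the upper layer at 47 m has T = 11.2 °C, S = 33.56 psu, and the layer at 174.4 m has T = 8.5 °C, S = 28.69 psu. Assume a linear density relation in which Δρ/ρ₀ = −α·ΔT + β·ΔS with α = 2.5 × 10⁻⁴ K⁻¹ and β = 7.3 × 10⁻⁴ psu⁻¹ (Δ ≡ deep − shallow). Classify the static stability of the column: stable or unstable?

unstable

ΔT = 8.5 − 11.2 = -2.7 K and ΔS = 28.69 − 33.56 = -4.87 psu (deep − shallow).
−αΔT = 6.75 × 10⁻⁴; βΔS = -3.5551 × 10⁻³; sum Δρ/ρ₀ = -2.8801 × 10⁻³.
Δρ/ρ₀ < 0, so Δρ < 0: deeper water is lighter → statically unstable; the column would overturn.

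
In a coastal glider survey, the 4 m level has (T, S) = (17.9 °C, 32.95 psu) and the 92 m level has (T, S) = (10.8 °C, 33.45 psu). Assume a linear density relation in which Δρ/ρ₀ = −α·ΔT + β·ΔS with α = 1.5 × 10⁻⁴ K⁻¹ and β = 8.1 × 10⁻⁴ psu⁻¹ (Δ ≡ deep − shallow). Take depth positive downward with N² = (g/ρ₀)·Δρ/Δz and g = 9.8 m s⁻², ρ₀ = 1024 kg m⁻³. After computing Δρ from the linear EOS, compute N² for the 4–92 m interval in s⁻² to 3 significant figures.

ΔT = -7.1 K, ΔS = +0.50 psu (deep − shallow).
Δρ/ρ₀ = −αΔT + βΔS = 1.065 × 10⁻³ + 4.05 × 10⁻⁴ = 1.47 × 10⁻³, so Δρ ≈ 1.505 kg m⁻³.
N² = (g/ρ₀)·Δρ/Δz = g·(Δρ/ρ₀)/Δz = 9.8 × 1.47 × 10⁻³ / 88 = 1.6370 × 10⁻⁴ s⁻² ≈ 1.64 × 10⁻⁴ s⁻².

1.64 × 10⁻⁴ s⁻²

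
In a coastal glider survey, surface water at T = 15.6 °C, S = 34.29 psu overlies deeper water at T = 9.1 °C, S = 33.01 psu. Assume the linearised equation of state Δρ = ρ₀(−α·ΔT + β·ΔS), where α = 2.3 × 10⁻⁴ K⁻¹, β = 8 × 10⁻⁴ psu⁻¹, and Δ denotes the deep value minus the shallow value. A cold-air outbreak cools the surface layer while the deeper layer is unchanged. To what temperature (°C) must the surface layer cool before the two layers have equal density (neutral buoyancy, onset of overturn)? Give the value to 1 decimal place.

Neutral buoyancy requires Δρ = 0, i.e. −α(T_deep − T_surf′) + β(S_deep − S_surf) = 0.
T_surf′ = T_deep − (β/α)·ΔS = 9.1 − (8 × 10⁻⁴/2.3 × 10⁻⁴)·(-1.28) = 13.552 °C.
Cooling required: 15.6 − (13.552) = 2.048 °C.

13.6 °C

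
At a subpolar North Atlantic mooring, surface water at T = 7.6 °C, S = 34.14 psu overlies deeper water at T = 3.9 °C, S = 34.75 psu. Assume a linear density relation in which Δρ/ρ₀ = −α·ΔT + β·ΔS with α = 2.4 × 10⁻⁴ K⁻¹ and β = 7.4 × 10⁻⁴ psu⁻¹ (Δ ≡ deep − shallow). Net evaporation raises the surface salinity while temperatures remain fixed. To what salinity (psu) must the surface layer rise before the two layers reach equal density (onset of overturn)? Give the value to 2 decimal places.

35.95 psu

Neutral buoyancy requires −α(T_deep − T_surf) + β(S_deep − S_surf′) = 0.
S_surf′ = S_deep − (α/β)·ΔT = 34.75 − (2.4 × 10⁻⁴/7.4 × 10⁻⁴)·(-3.7) = 35.9500 psu.
Increase required: 35.9500 − 34.14 = 1.8100 psu.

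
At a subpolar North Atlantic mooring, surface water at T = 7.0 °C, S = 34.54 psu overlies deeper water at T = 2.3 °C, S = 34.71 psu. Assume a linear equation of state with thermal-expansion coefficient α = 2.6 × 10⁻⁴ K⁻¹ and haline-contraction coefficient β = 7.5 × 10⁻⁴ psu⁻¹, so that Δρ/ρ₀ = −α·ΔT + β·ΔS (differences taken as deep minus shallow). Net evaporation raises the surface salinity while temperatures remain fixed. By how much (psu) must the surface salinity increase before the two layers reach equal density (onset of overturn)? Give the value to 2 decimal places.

Neutral buoyancy requires −α(T_deep − T_surf) + β(S_deep − S_surf′) = 0.
S_surf′ = S_deep − (α/β)·ΔT = 34.71 − (2.6 × 10⁻⁴/7.5 × 10⁻⁴)·(-4.7) = 36.3393 psu.
Increase required: 36.3393 − 34.54 = 1.7993 psu.

1.80 psu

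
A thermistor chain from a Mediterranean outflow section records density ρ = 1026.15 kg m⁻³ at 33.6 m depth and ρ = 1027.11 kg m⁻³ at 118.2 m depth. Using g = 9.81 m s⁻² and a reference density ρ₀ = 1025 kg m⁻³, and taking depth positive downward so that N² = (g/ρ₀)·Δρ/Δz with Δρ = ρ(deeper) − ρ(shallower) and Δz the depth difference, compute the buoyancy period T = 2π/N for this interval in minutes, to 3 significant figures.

10.0 min

Δρ = 1027.11 − 1026.15 = 0.96 kg m⁻³ over Δz = 118.2 − 33.6 = 84.6 m.
N² = (9.81/1025) × (0.96/84.6) = 1.0860 × 10⁻⁴ s⁻².
N = √(1.0860 × 10⁻⁴) = 0.010421 rad s⁻¹, so T = 2π/N = 602.93 s = 10.049 min ≈ 10.0 min.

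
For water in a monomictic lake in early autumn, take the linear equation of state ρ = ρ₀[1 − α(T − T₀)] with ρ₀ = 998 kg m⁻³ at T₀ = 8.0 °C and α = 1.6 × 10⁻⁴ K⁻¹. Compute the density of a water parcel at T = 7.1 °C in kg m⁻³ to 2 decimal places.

998.14 kg m⁻³

T − T₀ = -0.9 K.
Bracket = 1 − α·(-0.9) = 1 + (1.44 × 10⁻⁴) = 1.0001440.
ρ = 998 × 1.0001440 = 998.14 kg m⁻³.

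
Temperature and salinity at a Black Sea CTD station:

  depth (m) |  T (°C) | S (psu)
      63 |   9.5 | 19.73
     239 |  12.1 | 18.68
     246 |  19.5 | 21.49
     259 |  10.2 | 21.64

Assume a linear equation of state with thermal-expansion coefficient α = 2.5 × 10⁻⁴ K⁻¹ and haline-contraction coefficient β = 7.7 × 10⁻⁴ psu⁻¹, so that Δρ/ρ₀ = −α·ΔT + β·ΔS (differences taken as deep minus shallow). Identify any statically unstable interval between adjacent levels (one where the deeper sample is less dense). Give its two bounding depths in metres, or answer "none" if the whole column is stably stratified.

63–239 m

Evaluate Δρ/ρ₀ = −αΔT + βΔS across each adjacent pair:
  63–239 m: −αΔT+βΔS = −(2.5 × 10⁻⁴)(+2.6)+(7.7 × 10⁻⁴)(-1.05) = -1.5 × 10⁻³ → UNSTABLE
  239–246 m: −αΔT+βΔS = −(2.5 × 10⁻⁴)(+7.4)+(7.7 × 10⁻⁴)(+2.81) = 3.1 × 10⁻⁴ → stable
  246–259 m: −αΔT+βΔS = −(2.5 × 10⁻⁴)(-9.3)+(7.7 × 10⁻⁴)(+0.15) = 2.4 × 10⁻³ → stable
The 63–239 m interval has Δρ < 0: lighter water underlies denser water.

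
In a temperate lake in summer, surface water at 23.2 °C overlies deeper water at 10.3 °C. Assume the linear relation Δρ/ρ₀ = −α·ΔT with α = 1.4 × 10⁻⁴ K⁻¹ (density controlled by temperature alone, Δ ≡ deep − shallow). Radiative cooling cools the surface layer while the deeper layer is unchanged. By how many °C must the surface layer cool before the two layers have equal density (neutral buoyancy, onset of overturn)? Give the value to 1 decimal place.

With temperature the only control, equal density requires T_surf′ = T_deep.
T_surf′ = 10.3 °C.
Cooling required: 23.2 − 10.3 = 12.9 °C.

12.9 °C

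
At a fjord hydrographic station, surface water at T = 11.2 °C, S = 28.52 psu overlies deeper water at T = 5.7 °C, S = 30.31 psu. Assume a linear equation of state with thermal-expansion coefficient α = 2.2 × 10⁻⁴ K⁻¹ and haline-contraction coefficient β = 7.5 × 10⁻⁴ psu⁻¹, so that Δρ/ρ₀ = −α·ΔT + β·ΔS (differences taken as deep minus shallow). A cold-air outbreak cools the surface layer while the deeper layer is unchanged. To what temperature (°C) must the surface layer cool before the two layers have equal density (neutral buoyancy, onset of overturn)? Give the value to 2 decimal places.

-0.40 °C

Neutral buoyancy requires Δρ = 0, i.e. −α(T_deep − T_surf′) + β(S_deep − S_surf) = 0.
T_surf′ = T_deep − (β/α)·ΔS = 5.7 − (7.5 × 10⁻⁴/2.2 × 10⁻⁴)·(+1.79) = -0.4023 °C.
Cooling required: 11.2 − (-0.4023) = 11.6023 °C.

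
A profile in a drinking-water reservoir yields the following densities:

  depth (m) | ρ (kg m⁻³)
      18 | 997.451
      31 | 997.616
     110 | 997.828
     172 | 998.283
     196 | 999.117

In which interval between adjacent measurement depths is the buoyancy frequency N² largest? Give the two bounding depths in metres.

Compute the density gradient over each adjacent pair:
  18–31 m: Δρ/Δz = 0.165/13 = 0.013 kg m⁻⁴
  31–110 m: Δρ/Δz = 0.212/79 = 2.7 × 10⁻³ kg m⁻⁴
  110–172 m: Δρ/Δz = 0.455/62 = 7.3 × 10⁻³ kg m⁻⁴
  172–196 m: Δρ/Δz = 0.834/24 = 0.035 kg m⁻⁴
The largest gradient is in the 172–196 m interval — the pycnocline.

172–196 m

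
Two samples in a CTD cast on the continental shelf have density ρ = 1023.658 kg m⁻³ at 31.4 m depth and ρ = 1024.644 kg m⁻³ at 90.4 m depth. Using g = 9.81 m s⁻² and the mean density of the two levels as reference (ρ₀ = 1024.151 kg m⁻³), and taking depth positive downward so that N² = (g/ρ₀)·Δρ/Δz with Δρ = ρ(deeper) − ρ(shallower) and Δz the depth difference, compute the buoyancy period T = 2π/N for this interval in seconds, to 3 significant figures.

497 s

Δρ = 1024.644 − 1023.658 = 0.986 kg m⁻³ over Δz = 90.4 − 31.4 = 59 m.
N² = (9.81/1024.151) × (0.986/59) = 1.6008 × 10⁻⁴ s⁻².
N = √(1.6008 × 10⁻⁴) = 0.012652 rad s⁻¹, so T = 2π/N = 496.62 s ≈ 497 s.
A positive N² confirms static stability across the interval.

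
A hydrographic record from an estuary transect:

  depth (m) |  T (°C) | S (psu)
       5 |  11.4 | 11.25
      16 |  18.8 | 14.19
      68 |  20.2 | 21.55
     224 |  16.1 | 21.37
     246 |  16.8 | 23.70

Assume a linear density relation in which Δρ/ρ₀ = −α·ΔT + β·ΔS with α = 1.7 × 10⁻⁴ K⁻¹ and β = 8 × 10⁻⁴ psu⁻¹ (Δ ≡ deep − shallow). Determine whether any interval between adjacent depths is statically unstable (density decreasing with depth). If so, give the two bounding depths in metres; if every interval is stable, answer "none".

Evaluate Δρ/ρ₀ = −αΔT + βΔS across each adjacent pair:
  5–16 m: −αΔT+βΔS = −(1.7 × 10⁻⁴)(+7.4)+(8 × 10⁻⁴)(+2.94) = 1.1 × 10⁻³ → stable
  16–68 m: −αΔT+βΔS = −(1.7 × 10⁻⁴)(+1.4)+(8 × 10⁻⁴)(+7.36) = 5.7 × 10⁻³ → stable
  68–224 m: −αΔT+βΔS = −(1.7 × 10⁻⁴)(-4.1)+(8 × 10⁻⁴)(-0.18) = 5.5 × 10⁻⁴ → stable
  224–246 m: −αΔT+βΔS = −(1.7 × 10⁻⁴)(+0.7)+(8 × 10⁻⁴)(+2.33) = 1.7 × 10⁻³ → stable
Every interval has Δρ > 0: the column is stably stratified throughout.

none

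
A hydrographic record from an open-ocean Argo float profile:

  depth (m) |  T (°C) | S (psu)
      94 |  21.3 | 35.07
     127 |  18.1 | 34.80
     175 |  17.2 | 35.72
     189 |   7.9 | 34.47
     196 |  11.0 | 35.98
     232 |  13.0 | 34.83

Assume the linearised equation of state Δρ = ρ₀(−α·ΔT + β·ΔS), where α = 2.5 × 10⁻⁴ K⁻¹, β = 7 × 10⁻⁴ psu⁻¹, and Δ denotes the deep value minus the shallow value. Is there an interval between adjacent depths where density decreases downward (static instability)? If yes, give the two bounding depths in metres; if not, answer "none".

Evaluate Δρ/ρ₀ = −αΔT + βΔS across each adjacent pair:
  94–127 m: −αΔT+βΔS = −(2.5 × 10⁻⁴)(-3.2)+(7 × 10⁻⁴)(-0.27) = 6.1 × 10⁻⁴ → stable
  127–175 m: −αΔT+βΔS = −(2.5 × 10⁻⁴)(-0.9)+(7 × 10⁻⁴)(+0.92) = 8.7 × 10⁻⁴ → stable
  175–189 m: −αΔT+βΔS = −(2.5 × 10⁻⁴)(-9.3)+(7 × 10⁻⁴)(-1.25) = 1.5 × 10⁻³ → stable
  189–196 m: −αΔT+βΔS = −(2.5 × 10⁻⁴)(+3.1)+(7 × 10⁻⁴)(+1.51) = 2.8 × 10⁻⁴ → stable
  196–232 m: −αΔT+βΔS = −(2.5 × 10⁻⁴)(+2.0)+(7 × 10⁻⁴)(-1.15) = -1.3 × 10⁻³ → UNSTABLE
The 196–232 m interval has Δρ < 0: lighter water underlies denser water.

196–232 m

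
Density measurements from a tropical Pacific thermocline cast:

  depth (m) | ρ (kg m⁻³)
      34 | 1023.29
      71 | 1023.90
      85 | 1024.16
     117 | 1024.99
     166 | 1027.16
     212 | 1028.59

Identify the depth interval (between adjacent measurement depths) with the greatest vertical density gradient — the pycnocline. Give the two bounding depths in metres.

117–166 m

Compute the density gradient over each adjacent pair:
  34–71 m: Δρ/Δz = 0.61/37 = 0.016 kg m⁻⁴
  71–85 m: Δρ/Δz = 0.26/14 = 0.019 kg m⁻⁴
  85–117 m: Δρ/Δz = 0.83/32 = 0.026 kg m⁻⁴
  117–166 m: Δρ/Δz = 2.17/49 = 0.044 kg m⁻⁴
  166–212 m: Δρ/Δz = 1.43/46 = 0.031 kg m⁻⁴
The largest gradient is in the 117–166 m interval — the pycnocline.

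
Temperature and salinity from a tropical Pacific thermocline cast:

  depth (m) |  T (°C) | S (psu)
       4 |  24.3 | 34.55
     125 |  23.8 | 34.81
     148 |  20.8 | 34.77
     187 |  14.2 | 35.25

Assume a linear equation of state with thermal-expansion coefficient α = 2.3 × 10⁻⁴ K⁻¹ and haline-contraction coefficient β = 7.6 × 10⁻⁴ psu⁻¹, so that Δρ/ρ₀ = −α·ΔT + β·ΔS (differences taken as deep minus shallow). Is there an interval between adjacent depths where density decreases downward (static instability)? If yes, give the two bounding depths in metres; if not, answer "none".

Evaluate Δρ/ρ₀ = −αΔT + βΔS across each adjacent pair:
  4–125 m: −αΔT+βΔS = −(2.3 × 10⁻⁴)(-0.5)+(7.6 × 10⁻⁴)(+0.26) = 3.1 × 10⁻⁴ → stable
  125–148 m: −αΔT+βΔS = −(2.3 × 10⁻⁴)(-3.0)+(7.6 × 10⁻⁴)(-0.04) = 6.6 × 10⁻⁴ → stable
  148–187 m: −αΔT+βΔS = −(2.3 × 10⁻⁴)(-6.6)+(7.6 × 10⁻⁴)(+0.48) = 1.9 × 10⁻³ → stable
Every interval has Δρ > 0: the column is stably stratified throughout.

none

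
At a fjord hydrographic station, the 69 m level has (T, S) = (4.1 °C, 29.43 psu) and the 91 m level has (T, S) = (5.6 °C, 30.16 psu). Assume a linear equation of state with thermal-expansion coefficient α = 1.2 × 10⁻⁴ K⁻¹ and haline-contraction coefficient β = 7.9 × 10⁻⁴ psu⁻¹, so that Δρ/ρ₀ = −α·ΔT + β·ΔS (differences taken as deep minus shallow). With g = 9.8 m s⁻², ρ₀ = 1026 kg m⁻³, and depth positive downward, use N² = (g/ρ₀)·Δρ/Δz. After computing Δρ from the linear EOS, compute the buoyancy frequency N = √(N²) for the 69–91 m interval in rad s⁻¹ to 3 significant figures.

ΔT = +1.5 K, ΔS = +0.73 psu (deep − shallow).
Δρ/ρ₀ = −αΔT + βΔS = -1.80 × 10⁻⁴ + 5.767 × 10⁻⁴ = 3.967 × 10⁻⁴, so Δρ ≈ 0.4070 kg m⁻³.
N² = (g/ρ₀)·Δρ/Δz = g·(Δρ/ρ₀)/Δz = 9.8 × 3.967 × 10⁻⁴ / 22 = 1.7671 × 10⁻⁴ s⁻².
N = √(1.7671 × 10⁻⁴) = 0.013293 rad s⁻¹ ≈ 0.0133 rad s⁻¹.

0.0133 rad s⁻¹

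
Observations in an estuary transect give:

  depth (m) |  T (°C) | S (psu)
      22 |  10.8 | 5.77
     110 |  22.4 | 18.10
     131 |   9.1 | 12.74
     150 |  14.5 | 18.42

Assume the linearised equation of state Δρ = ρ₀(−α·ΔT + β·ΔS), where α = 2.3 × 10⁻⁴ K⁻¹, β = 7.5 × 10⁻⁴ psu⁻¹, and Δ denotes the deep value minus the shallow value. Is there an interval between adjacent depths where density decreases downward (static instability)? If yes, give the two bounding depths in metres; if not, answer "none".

Evaluate Δρ/ρ₀ = −αΔT + βΔS across each adjacent pair:
  22–110 m: −αΔT+βΔS = −(2.3 × 10⁻⁴)(+11.6)+(7.5 × 10⁻⁴)(+12.33) = 6.6 × 10⁻³ → stable
  110–131 m: −αΔT+βΔS = −(2.3 × 10⁻⁴)(-13.3)+(7.5 × 10⁻⁴)(-5.36) = -9.6 × 10⁻⁴ → UNSTABLE
  131–150 m: −αΔT+βΔS = −(2.3 × 10⁻⁴)(+5.4)+(7.5 × 10⁻⁴)(+5.68) = 3.0 × 10⁻³ → stable
The 110–131 m interval has Δρ < 0: lighter water underlies denser water.

110–131 m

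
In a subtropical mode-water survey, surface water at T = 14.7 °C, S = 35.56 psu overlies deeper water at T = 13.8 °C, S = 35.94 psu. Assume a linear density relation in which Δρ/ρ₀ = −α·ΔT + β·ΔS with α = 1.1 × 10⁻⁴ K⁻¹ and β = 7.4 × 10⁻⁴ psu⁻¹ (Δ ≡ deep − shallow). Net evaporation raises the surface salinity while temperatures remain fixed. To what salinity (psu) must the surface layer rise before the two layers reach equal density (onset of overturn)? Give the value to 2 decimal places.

36.07 psu

Neutral buoyancy requires −α(T_deep − T_surf) + β(S_deep − S_surf′) = 0.
S_surf′ = S_deep − (α/β)·ΔT = 35.94 − (1.1 × 10⁻⁴/7.4 × 10⁻⁴)·(-0.9) = 36.0738 psu.
Increase required: 36.0738 − 35.56 = 0.5138 psu.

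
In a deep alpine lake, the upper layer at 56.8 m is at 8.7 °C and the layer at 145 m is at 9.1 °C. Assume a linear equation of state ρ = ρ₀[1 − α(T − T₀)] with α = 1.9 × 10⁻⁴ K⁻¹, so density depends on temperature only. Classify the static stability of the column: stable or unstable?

ΔT = 9.1 − 8.7 = +0.4 K, so Δρ/ρ₀ = −αΔT = -7.60 × 10⁻⁵.
Δρ/ρ₀ < 0, so Δρ < 0: deeper water is lighter → statically unstable; the column would overturn.

unstable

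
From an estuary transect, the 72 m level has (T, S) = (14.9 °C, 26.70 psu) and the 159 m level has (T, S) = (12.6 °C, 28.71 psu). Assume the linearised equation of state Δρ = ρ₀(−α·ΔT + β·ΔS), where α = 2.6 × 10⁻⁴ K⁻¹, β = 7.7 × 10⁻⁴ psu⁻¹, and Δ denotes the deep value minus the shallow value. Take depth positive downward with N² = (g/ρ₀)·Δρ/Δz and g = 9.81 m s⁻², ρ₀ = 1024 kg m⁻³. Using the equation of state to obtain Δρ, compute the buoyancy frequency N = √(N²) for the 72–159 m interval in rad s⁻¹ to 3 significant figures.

0.0156 rad s⁻¹

ΔT = -2.3 K, ΔS = +2.01 psu (deep − shallow).
Δρ/ρ₀ = −αΔT + βΔS = 5.98 × 10⁻⁴ + 1.5477 × 10⁻³ = 2.1457 × 10⁻³, so Δρ ≈ 2.197 kg m⁻³.
N² = (g/ρ₀)·Δρ/Δz = g·(Δρ/ρ₀)/Δz = 9.81 × 2.1457 × 10⁻³ / 87 = 2.4195 × 10⁻⁴ s⁻².
N = √(2.4195 × 10⁻⁴) = 0.015555 rad s⁻¹ ≈ 0.0156 rad s⁻¹.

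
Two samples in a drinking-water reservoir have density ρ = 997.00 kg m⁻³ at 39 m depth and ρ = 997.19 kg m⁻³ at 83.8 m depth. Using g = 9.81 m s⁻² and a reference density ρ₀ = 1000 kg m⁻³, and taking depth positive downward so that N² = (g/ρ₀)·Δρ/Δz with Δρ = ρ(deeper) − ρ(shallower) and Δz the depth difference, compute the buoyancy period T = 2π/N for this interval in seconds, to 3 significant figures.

974 s

Δρ = 997.19 − 997.00 = 0.19 kg m⁻³ over Δz = 83.8 − 39 = 44.8 m.
N² = (9.81/1000) × (0.19/44.8) = 4.1605 × 10⁻⁵ s⁻².
N = √(4.1605 × 10⁻⁵) = 6.4502 × 10⁻³ rad s⁻¹, so T = 2π/N = 974.11 s ≈ 974 s.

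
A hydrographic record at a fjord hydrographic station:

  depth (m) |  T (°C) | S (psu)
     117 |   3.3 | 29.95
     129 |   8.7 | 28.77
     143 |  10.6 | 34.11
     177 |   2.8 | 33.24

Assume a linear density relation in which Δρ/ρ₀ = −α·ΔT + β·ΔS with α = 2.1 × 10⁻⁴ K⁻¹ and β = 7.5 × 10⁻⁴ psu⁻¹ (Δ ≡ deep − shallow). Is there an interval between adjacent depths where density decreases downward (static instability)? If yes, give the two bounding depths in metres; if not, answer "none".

117–129 m

Evaluate Δρ/ρ₀ = −αΔT + βΔS across each adjacent pair:
  117–129 m: −αΔT+βΔS = −(2.1 × 10⁻⁴)(+5.4)+(7.5 × 10⁻⁴)(-1.18) = -2.0 × 10⁻³ → UNSTABLE
  129–143 m: −αΔT+βΔS = −(2.1 × 10⁻⁴)(+1.9)+(7.5 × 10⁻⁴)(+5.34) = 3.6 × 10⁻³ → stable
  143–177 m: −αΔT+βΔS = −(2.1 × 10⁻⁴)(-7.8)+(7.5 × 10⁻⁴)(-0.87) = 9.9 × 10⁻⁴ → stable
The 117–129 m interval has Δρ < 0: lighter water underlies denser water.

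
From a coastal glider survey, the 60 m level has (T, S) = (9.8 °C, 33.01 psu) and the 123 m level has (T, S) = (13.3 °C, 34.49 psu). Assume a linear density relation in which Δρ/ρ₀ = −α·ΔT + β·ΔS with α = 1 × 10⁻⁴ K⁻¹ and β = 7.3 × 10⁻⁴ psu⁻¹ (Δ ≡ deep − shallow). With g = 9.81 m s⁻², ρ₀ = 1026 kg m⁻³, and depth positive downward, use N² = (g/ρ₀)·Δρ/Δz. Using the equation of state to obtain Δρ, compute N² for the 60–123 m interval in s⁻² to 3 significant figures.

ΔT = +3.5 K, ΔS = +1.48 psu (deep − shallow).
Δρ/ρ₀ = −αΔT + βΔS = -3.50 × 10⁻⁴ + 1.0804 × 10⁻³ = 7.304 × 10⁻⁴, so Δρ ≈ 0.7494 kg m⁻³.
N² = (g/ρ₀)·Δρ/Δz = g·(Δρ/ρ₀)/Δz = 9.81 × 7.304 × 10⁻⁴ / 63 = 1.1373 × 10⁻⁴ s⁻² ≈ 1.14 × 10⁻⁴ s⁻².

1.14 × 10⁻⁴ s⁻²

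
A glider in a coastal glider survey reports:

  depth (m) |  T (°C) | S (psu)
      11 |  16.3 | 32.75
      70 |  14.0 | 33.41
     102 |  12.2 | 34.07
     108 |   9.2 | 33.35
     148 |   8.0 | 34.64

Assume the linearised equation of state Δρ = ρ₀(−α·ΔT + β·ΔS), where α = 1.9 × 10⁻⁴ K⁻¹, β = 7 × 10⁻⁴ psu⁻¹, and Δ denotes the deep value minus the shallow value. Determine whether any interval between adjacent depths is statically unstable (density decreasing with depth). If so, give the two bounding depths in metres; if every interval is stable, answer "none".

none

Evaluate Δρ/ρ₀ = −αΔT + βΔS across each adjacent pair:
  11–70 m: −αΔT+βΔS = −(1.9 × 10⁻⁴)(-2.3)+(7 × 10⁻⁴)(+0.66) = 9.0 × 10⁻⁴ → stable
  70–102 m: −αΔT+βΔS = −(1.9 × 10⁻⁴)(-1.8)+(7 × 10⁻⁴)(+0.66) = 8.0 × 10⁻⁴ → stable
  102–108 m: −αΔT+βΔS = −(1.9 × 10⁻⁴)(-3.0)+(7 × 10⁻⁴)(-0.72) = 6.6 × 10⁻⁵ → stable
  108–148 m: −αΔT+βΔS = −(1.9 × 10⁻⁴)(-1.2)+(7 × 10⁻⁴)(+1.29) = 1.1 × 10⁻³ → stable
Every interval has Δρ > 0: the column is stably stratified throughout.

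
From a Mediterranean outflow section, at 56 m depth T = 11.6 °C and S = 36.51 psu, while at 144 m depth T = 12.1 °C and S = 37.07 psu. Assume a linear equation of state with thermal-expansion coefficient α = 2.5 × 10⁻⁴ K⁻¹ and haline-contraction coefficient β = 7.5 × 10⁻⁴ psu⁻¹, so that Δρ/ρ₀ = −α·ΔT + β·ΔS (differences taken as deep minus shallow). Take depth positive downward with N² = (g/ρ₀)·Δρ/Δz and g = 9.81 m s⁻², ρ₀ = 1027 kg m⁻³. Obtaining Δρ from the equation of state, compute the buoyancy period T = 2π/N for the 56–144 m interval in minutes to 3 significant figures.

18.3 min

ΔT = +0.5 K, ΔS = +0.56 psu (deep − shallow).
Δρ/ρ₀ = −αΔT + βΔS = -1.25 × 10⁻⁴ + 4.20 × 10⁻⁴ = 2.95 × 10⁻⁴, so Δρ ≈ 0.3030 kg m⁻³.
N² = (g/ρ₀)·Δρ/Δz = g·(Δρ/ρ₀)/Δz = 9.81 × 2.95 × 10⁻⁴ / 88 = 3.2886 × 10⁻⁵ s⁻².
N = √(3.2886 × 10⁻⁵) = 5.7346 × 10⁻³ rad s⁻¹ → T = 2π/N = 1.0957 × 10³ s = 18.262 min ≈ 18.3 min.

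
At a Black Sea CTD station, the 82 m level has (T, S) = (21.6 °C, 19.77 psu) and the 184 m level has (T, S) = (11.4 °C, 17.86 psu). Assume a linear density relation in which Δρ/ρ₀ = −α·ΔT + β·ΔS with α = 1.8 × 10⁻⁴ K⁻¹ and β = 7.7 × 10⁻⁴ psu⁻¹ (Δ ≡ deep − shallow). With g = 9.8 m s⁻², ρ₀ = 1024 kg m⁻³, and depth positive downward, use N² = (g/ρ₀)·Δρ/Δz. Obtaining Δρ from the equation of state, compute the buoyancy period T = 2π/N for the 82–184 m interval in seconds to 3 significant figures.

ΔT = -10.2 K, ΔS = -1.91 psu (deep − shallow).
Δρ/ρ₀ = −αΔT + βΔS = 1.836 × 10⁻³ − 1.4707 × 10⁻³ = 3.653 × 10⁻⁴, so Δρ ≈ 0.3741 kg m⁻³.
N² = (g/ρ₀)·Δρ/Δz = g·(Δρ/ρ₀)/Δz = 9.8 × 3.653 × 10⁻⁴ / 102 = 3.5097 × 10⁻⁵ s⁻².
N = √(3.5097 × 10⁻⁵) = 5.9243 × 10⁻³ rad s⁻¹ → T = 2π/N = 1.0606 × 10³ s ≈ 1.06 × 10³ s.

1.06 × 10³ s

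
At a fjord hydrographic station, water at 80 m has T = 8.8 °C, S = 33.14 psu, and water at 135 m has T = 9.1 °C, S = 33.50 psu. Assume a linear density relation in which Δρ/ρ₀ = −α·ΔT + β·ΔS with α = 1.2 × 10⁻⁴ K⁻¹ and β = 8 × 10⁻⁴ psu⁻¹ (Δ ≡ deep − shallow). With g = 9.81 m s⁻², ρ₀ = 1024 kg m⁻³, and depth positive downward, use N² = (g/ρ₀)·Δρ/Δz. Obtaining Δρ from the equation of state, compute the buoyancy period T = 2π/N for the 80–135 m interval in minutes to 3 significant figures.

15.6 min

ΔT = +0.3 K, ΔS = +0.36 psu (deep − shallow).
Δρ/ρ₀ = −αΔT + βΔS = -3.60 × 10⁻⁵ + 2.88 × 10⁻⁴ = 2.52 × 10⁻⁴, so Δρ ≈ 0.2580 kg m⁻³.
N² = (g/ρ₀)·Δρ/Δz = g·(Δρ/ρ₀)/Δz = 9.81 × 2.52 × 10⁻⁴ / 55 = 4.4948 × 10⁻⁵ s⁻².
N = √(4.4948 × 10⁻⁵) = 6.7043 × 10⁻³ rad s⁻¹ → T = 2π/N = 937.19 s = 15.620 min ≈ 15.6 min.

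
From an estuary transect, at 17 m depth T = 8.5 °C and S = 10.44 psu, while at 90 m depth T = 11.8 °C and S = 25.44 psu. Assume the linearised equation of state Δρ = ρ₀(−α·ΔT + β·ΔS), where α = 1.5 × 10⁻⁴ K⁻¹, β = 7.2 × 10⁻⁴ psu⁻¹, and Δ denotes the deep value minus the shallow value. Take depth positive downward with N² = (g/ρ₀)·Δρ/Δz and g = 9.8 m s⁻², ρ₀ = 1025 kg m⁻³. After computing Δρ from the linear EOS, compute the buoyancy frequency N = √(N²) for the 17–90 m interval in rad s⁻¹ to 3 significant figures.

0.0372 rad s⁻¹

ΔT = +3.3 K, ΔS = +15.00 psu (deep − shallow).
Δρ/ρ₀ = −αΔT + βΔS = -4.95 × 10⁻⁴ + 0.0108 = 0.010305, so Δρ ≈ 10.56 kg m⁻³.
N² = (g/ρ₀)·Δρ/Δz = g·(Δρ/ρ₀)/Δz = 9.8 × 0.010305 / 73 = 1.3834 × 10⁻³ s⁻².
N = √(1.3834 × 10⁻³) = 0.037194 rad s⁻¹ ≈ 0.0372 rad s⁻¹.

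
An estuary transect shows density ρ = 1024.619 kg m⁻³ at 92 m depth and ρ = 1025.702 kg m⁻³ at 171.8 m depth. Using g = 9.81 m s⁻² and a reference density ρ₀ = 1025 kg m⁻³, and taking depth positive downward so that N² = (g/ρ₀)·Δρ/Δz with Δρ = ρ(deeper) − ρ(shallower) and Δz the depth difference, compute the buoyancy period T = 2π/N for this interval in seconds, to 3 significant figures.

551 s

Δρ = 1025.702 − 1024.619 = 1.083 kg m⁻³ over Δz = 171.8 − 92 = 79.8 m.
N² = (9.81/1025) × (1.083/79.8) = 1.2989 × 10⁻⁴ s⁻².
N = √(1.2989 × 10⁻⁴) = 0.011397 rad s⁻¹, so T = 2π/N = 551.30 s ≈ 551 s.
N² > 0, so the interval is statically stable.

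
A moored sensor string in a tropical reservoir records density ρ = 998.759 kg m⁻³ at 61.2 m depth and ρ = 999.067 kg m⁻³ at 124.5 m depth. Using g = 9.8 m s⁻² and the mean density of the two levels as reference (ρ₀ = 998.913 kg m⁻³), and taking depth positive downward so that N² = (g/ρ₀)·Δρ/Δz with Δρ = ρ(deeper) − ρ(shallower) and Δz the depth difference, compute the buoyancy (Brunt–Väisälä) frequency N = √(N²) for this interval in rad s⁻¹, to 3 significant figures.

Δρ = 999.067 − 998.759 = 0.308 kg m⁻³ over Δz = 124.5 − 61.2 = 63.3 m.
N² = (9.8/998.913) × (0.308/63.3) = 4.7736 × 10⁻⁵ s⁻².
N = √(4.7736 × 10⁻⁵) = 6.9091 × 10⁻³ rad s⁻¹ ≈ 6.91 × 10⁻³ rad s⁻¹.

6.91 × 10⁻³ rad s⁻¹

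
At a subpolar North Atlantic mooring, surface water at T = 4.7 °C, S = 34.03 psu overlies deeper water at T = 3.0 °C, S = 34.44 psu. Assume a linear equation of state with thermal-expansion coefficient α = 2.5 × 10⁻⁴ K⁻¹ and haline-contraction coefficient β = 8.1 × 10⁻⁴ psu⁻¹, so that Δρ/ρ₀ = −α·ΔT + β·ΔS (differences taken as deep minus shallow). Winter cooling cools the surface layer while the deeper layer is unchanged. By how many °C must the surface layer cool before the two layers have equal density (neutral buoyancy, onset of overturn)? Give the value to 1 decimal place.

Neutral buoyancy requires Δρ = 0, i.e. −α(T_deep − T_surf′) + β(S_deep − S_surf) = 0.
T_surf′ = T_deep − (β/α)·ΔS = 3.0 − (8.1 × 10⁻⁴/2.5 × 10⁻⁴)·(+0.41) = 1.672 °C.
Cooling required: 4.7 − (1.672) = 3.028 °C.

3.0 °C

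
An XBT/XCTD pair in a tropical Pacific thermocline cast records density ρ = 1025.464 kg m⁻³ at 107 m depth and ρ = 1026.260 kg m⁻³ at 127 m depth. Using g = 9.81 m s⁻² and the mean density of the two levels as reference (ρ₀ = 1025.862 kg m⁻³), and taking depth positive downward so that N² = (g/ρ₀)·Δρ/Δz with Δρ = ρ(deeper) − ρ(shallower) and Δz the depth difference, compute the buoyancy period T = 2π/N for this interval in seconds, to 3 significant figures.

322 s

Δρ = 1026.260 − 1025.464 = 0.796 kg m⁻³ over Δz = 127 − 107 = 20 m.
N² = (9.81/1025.862) × (0.796/20) = 3.8060 × 10⁻⁴ s⁻².
N = √(3.8060 × 10⁻⁴) = 0.019509 rad s⁻¹, so T = 2π/N = 322.07 s ≈ 322 s.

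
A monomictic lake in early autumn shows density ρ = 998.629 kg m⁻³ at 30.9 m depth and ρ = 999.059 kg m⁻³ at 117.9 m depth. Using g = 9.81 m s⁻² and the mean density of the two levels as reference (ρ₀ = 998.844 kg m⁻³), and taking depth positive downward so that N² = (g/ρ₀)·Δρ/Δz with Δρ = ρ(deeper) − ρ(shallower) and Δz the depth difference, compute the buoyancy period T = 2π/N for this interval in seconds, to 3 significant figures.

902 s

Δρ = 999.059 − 998.629 = 0.430 kg m⁻³ over Δz = 117.9 − 30.9 = 87 m.
N² = (9.81/998.844) × (0.430/87) = 4.8542 × 10⁻⁵ s⁻².
N = √(4.8542 × 10⁻⁵) = 6.9672 × 10⁻³ rad s⁻¹, so T = 2π/N = 901.82 s ≈ 902 s.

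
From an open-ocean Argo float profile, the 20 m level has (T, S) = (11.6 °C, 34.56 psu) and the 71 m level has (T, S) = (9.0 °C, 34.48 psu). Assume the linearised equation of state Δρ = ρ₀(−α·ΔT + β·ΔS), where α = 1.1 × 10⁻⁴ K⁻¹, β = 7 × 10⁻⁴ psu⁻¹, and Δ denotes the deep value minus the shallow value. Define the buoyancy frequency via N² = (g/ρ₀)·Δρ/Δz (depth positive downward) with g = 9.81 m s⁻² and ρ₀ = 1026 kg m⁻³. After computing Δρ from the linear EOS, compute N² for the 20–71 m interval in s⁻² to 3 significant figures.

4.42 × 10⁻⁵ s⁻²

ΔT = -2.6 K, ΔS = -0.08 psu (deep − shallow).
Δρ/ρ₀ = −αΔT + βΔS = 2.86 × 10⁻⁴ − 5.60 × 10⁻⁵ = 2.30 × 10⁻⁴, so Δρ ≈ 0.2360 kg m⁻³.
N² = (g/ρ₀)·Δρ/Δz = g·(Δρ/ρ₀)/Δz = 9.81 × 2.30 × 10⁻⁴ / 51 = 4.4241 × 10⁻⁵ s⁻² ≈ 4.42 × 10⁻⁵ s⁻².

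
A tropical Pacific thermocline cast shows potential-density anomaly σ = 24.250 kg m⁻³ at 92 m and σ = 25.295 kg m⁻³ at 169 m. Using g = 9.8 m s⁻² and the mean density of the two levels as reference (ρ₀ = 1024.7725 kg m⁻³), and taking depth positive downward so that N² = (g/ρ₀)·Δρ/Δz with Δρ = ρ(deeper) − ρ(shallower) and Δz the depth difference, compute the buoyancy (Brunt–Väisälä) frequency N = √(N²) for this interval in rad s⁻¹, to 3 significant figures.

0.0114 rad s⁻¹

Δρ = 1025.295 − 1024.250 = 1.045 kg m⁻³ over Δz = 169 − 92 = 77 m.
N² = (9.8/1024.7725) × (1.045/77) = 1.2978 × 10⁻⁴ s⁻².
N = √(1.2978 × 10⁻⁴) = 0.011392 rad s⁻¹ ≈ 0.0114 rad s⁻¹.
A positive N² confirms static stability across the interval.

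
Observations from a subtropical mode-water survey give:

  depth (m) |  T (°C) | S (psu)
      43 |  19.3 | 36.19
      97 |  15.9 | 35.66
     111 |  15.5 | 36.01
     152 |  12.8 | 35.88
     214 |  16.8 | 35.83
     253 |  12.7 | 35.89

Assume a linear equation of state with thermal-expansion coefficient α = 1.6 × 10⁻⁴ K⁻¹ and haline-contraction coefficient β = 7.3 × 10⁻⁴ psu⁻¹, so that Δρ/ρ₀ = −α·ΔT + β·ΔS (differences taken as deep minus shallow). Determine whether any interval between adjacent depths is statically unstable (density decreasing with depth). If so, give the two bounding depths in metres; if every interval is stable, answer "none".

152–214 m

Evaluate Δρ/ρ₀ = −αΔT + βΔS across each adjacent pair:
  43–97 m: −αΔT+βΔS = −(1.6 × 10⁻⁴)(-3.4)+(7.3 × 10⁻⁴)(-0.53) = 1.6 × 10⁻⁴ → stable
  97–111 m: −αΔT+βΔS = −(1.6 × 10⁻⁴)(-0.4)+(7.3 × 10⁻⁴)(+0.35) = 3.2 × 10⁻⁴ → stable
  111–152 m: −αΔT+βΔS = −(1.6 × 10⁻⁴)(-2.7)+(7.3 × 10⁻⁴)(-0.13) = 3.4 × 10⁻⁴ → stable
  152–214 m: −αΔT+βΔS = −(1.6 × 10⁻⁴)(+4.0)+(7.3 × 10⁻⁴)(-0.05) = -6.8 × 10⁻⁴ → UNSTABLE
  214–253 m: −αΔT+βΔS = −(1.6 × 10⁻⁴)(-4.1)+(7.3 × 10⁻⁴)(+0.06) = 7.0 × 10⁻⁴ → stable
The 152–214 m interval has Δρ < 0: lighter water underlies denser water.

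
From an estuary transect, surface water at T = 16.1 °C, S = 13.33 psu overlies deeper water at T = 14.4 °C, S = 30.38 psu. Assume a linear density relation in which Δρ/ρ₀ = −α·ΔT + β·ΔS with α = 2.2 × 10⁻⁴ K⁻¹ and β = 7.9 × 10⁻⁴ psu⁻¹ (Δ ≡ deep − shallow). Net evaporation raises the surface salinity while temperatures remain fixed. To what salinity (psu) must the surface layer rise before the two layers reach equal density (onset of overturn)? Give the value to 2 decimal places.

30.85 psu

Neutral buoyancy requires −α(T_deep − T_surf) + β(S_deep − S_surf′) = 0.
S_surf′ = S_deep − (α/β)·ΔT = 30.38 − (2.2 × 10⁻⁴/7.9 × 10⁻⁴)·(-1.7) = 30.8534 psu.
Increase required: 30.8534 − 13.33 = 17.5234 psu.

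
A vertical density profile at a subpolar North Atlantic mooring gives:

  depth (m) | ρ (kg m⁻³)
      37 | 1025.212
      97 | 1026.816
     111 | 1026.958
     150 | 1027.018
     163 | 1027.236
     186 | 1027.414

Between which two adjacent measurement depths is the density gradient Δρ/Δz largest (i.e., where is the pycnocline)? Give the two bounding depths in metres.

Compute the density gradient over each adjacent pair:
  37–97 m: Δρ/Δz = 1.604/60 = 0.027 kg m⁻⁴
  97–111 m: Δρ/Δz = 0.142/14 = 0.010 kg m⁻⁴
  111–150 m: Δρ/Δz = 0.060/39 = 1.5 × 10⁻³ kg m⁻⁴
  150–163 m: Δρ/Δz = 0.218/13 = 0.017 kg m⁻⁴
  163–186 m: Δρ/Δz = 0.178/23 = 7.7 × 10⁻³ kg m⁻⁴
The largest gradient is in the 37–97 m interval — the pycnocline.

37–97 m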